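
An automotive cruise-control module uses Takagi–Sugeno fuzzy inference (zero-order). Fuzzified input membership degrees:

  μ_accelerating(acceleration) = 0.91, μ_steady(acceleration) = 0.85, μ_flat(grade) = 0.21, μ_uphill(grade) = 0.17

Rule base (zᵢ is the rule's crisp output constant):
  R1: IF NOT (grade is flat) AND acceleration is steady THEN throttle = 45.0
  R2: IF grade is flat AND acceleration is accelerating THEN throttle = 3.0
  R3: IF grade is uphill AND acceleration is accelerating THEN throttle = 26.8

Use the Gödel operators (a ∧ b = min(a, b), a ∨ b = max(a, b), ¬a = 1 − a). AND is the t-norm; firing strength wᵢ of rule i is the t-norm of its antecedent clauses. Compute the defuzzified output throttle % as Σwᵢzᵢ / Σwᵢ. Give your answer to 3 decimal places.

R1 (z=45.0): ¬flat=1−0.21=0.79, steady=0.85; AND[min(a, b)] → w = 0.79
R2 (z=3.0): flat=0.21, accelerating=0.91; AND[min(a, b)] → w = 0.21
R3 (z=26.8): uphill=0.17, accelerating=0.91; AND[min(a, b)] → w = 0.17
Weighted average = (0.79·45.0 + 0.21·3.0 + 0.17·26.8) / (0.79 + 0.21 + 0.17)
  = 40.7360 / 1.1700 = 34.817

34.817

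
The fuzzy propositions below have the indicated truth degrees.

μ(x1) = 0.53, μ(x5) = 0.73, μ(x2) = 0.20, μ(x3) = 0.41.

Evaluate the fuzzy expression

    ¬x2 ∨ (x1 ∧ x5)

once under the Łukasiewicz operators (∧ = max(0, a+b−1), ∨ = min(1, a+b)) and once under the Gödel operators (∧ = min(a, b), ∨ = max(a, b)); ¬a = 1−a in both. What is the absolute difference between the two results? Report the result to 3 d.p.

Under Łukasiewicz:
  ¬x2 = 1 − 0.20 = 0.80
  x1 ∧ x5 = max(0, a+b−1) on (0.53, 0.73) = 0.26
  ¬x2 ∨ (x1 ∧ x5) = min(1, a+b) on (0.80, 0.26) = 1.00
  → value = 1.0000
Under Gödel:
  ¬x2 = 1 − 0.20 = 0.80
  x1 ∧ x5 = min(a, b) on (0.53, 0.73) = 0.53
  ¬x2 ∨ (x1 ∧ x5) = max(a, b) on (0.80, 0.53) = 0.80
  → value = 0.8000
|1.0000 − 0.8000| = 0.200

0.200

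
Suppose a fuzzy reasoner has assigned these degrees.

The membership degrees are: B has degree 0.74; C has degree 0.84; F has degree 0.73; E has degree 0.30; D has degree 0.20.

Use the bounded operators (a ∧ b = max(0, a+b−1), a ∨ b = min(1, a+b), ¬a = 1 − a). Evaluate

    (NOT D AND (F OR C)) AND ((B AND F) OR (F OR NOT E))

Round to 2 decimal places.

0.80

NOT D = 1 − 0.20 = 0.80
F OR C = min(1, a+b) on (0.73, 0.84) = 1.00
NOT D AND (F OR C) = max(0, a+b−1) on (0.80, 1.00) = 0.80
B AND F = max(0, a+b−1) on (0.74, 0.73) = 0.47
NOT E = 1 − 0.30 = 0.70
F OR NOT E = min(1, a+b) on (0.73, 0.70) = 1.00
(B AND F) OR (F OR NOT E) = min(1, a+b) on (0.47, 1.00) = 1.00
(NOT D AND (F OR C)) AND ((B AND F) OR (F OR NOT E)) = max(0, a+b−1) on (0.80, 1.00) = 0.80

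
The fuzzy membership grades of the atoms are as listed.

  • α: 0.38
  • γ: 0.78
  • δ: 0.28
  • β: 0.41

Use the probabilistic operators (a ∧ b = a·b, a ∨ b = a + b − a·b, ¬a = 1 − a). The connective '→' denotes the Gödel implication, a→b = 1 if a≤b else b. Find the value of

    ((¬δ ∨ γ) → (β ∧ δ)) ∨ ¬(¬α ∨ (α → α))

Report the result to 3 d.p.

¬δ = 1 − 0.2800 = 0.7200
¬δ ∨ γ = a + b − a·b on (0.7200, 0.7800) = 0.9384
β ∧ δ = a·b on (0.4100, 0.2800) = 0.1148
(¬δ ∨ γ) → (β ∧ δ)  [Gödel: 1 if a≤b else b] with a=0.9384, b=0.1148 → 0.1148
¬α = 1 − 0.3800 = 0.6200
α → α  [Gödel: 1 if a≤b else b] with a=0.3800, b=0.3800 → 1.0000
¬α ∨ (α → α) = a + b − a·b on (0.6200, 1.0000) = 1.0000
¬(¬α ∨ (α → α)) = 1 − 1.0000 = 0.0000
((¬δ ∨ γ) → (β ∧ δ)) ∨ ¬(¬α ∨ (α → α)) = a + b − a·b on (0.1148, 0.0000) = 0.1148

0.115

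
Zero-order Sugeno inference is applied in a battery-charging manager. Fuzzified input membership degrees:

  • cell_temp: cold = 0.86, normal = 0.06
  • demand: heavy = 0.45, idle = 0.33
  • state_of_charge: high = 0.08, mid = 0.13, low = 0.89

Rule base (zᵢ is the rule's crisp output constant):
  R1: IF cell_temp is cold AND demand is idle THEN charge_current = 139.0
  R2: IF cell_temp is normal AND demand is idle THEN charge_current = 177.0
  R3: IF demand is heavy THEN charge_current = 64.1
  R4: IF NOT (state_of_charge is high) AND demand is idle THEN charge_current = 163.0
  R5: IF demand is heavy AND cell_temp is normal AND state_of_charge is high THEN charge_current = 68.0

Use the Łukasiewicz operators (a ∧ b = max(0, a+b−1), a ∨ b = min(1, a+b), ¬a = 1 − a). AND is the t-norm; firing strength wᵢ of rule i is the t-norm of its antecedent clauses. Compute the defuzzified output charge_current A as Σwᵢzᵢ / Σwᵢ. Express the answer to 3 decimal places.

R1 (z=139.0): cold=0.86, idle=0.33; AND[max(0, a+b−1)] → w = 0.19
R2 (z=177.0): normal=0.06, idle=0.33; AND[max(0, a+b−1)] → w = 0.00
R3 (z=64.1): heavy=0.45 → w = 0.45
R4 (z=163.0): ¬high=1−0.08=0.92, idle=0.33; AND[max(0, a+b−1)] → w = 0.25
R5 (z=68.0): heavy=0.45, normal=0.06, high=0.08; AND[max(0, a+b−1)] → w = 0.00
Weighted average = (0.19·139.0 + 0.00·177.0 + 0.45·64.1 + 0.25·163.0 + 0.00·68.0) / (0.19 + 0.00 + 0.45 + 0.25 + 0.00)
  = 96.0050 / 0.8900 = 107.871

107.871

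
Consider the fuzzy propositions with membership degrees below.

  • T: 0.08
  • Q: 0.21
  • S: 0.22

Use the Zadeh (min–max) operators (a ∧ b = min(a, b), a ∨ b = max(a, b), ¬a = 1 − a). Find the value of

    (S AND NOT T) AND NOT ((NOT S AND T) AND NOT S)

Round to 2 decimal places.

0.22

NOT T = 1 − 0.08 = 0.92
S AND NOT T = min(a, b) on (0.22, 0.92) = 0.22
NOT S = 1 − 0.22 = 0.78
NOT S AND T = min(a, b) on (0.78, 0.08) = 0.08
NOT S = 1 − 0.22 = 0.78
(NOT S AND T) AND NOT S = min(a, b) on (0.08, 0.78) = 0.08
NOT ((NOT S AND T) AND NOT S) = 1 − 0.08 = 0.92
(S AND NOT T) AND NOT ((NOT S AND T) AND NOT S) = min(a, b) on (0.22, 0.92) = 0.22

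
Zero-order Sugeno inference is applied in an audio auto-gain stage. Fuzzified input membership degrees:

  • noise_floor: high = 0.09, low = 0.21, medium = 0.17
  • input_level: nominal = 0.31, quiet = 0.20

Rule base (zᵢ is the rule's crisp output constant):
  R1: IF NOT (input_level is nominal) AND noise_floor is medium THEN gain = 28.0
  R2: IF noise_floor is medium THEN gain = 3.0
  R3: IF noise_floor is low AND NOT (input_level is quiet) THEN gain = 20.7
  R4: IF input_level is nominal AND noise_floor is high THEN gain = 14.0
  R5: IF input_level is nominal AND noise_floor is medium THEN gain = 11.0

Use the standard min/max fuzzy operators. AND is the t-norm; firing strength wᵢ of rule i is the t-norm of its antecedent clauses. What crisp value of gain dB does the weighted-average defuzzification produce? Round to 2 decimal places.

R1 (z=28.0): ¬nominal=1−0.31=0.69, medium=0.17; AND[min(a, b)] → w = 0.17
R2 (z=3.0): medium=0.17 → w = 0.17
R3 (z=20.7): low=0.21, ¬quiet=1−0.20=0.80; AND[min(a, b)] → w = 0.21
R4 (z=14.0): nominal=0.31, high=0.09; AND[min(a, b)] → w = 0.09
R5 (z=11.0): nominal=0.31, medium=0.17; AND[min(a, b)] → w = 0.17
Weighted average = (0.17·28.0 + 0.17·3.0 + 0.21·20.7 + 0.09·14.0 + 0.17·11.0) / (0.17 + 0.17 + 0.21 + 0.09 + 0.17)
  = 12.7470 / 0.8100 = 15.74

15.74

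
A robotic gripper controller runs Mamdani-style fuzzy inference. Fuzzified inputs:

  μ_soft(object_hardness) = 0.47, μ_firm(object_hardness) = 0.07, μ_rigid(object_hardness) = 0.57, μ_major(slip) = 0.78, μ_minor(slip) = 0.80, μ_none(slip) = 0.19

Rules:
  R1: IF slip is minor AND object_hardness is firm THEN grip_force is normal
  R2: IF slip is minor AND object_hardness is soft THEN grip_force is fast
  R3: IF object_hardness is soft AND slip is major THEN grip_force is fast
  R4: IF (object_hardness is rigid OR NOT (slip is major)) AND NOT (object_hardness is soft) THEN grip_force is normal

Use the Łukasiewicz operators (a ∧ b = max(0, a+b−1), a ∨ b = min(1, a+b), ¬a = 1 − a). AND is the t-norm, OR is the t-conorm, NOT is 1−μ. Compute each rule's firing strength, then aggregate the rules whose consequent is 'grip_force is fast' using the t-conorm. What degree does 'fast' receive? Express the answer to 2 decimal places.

R1: minor=0.80, firm=0.07; AND[max(0, a+b−1)] → w = 0.00
R2: minor=0.80, soft=0.47; AND[max(0, a+b−1)] → w = 0.27
R3: soft=0.47, major=0.78; AND[max(0, a+b−1)] → w = 0.25
R4: (rigid=0.57 OR ¬major=1−0.78=0.22) = 0.79; AND[max(0, a+b−1)] with ¬soft=1−0.47=0.53 → w = 0.32
Rules with consequent 'fast': {R2, R3} → strengths 0.27, 0.25
Aggregate via t-conorm [min(1, a+b)]: 0.52

0.52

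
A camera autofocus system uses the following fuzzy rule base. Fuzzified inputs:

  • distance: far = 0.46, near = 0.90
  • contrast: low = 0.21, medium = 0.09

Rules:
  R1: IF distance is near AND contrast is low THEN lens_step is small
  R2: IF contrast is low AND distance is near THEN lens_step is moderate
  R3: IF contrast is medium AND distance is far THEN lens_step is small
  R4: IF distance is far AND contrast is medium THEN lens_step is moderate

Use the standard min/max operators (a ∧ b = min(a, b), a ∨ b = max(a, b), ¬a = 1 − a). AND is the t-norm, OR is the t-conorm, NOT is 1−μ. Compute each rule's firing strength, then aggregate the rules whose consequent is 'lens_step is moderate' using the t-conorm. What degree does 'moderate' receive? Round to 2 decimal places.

0.21

R1: near=0.90, low=0.21; AND[min(a, b)] → w = 0.21
R2: low=0.21, near=0.90; AND[min(a, b)] → w = 0.21
R3: medium=0.09, far=0.46; AND[min(a, b)] → w = 0.09
R4: far=0.46, medium=0.09; AND[min(a, b)] → w = 0.09
Rules with consequent 'moderate': {R2, R4} → strengths 0.21, 0.09
Aggregate via t-conorm [max(a, b)]: 0.21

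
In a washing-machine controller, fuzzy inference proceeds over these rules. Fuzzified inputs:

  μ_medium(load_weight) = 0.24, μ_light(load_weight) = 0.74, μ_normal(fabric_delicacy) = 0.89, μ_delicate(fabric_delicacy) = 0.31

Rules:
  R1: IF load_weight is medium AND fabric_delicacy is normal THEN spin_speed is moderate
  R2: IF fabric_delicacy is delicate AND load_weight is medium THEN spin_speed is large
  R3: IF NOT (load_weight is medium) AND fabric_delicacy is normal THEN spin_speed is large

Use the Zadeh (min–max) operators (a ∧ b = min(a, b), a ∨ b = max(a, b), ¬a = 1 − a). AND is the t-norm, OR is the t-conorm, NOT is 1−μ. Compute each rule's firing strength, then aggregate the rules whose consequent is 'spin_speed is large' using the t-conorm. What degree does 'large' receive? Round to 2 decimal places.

0.76

R1: medium=0.24, normal=0.89; AND[min(a, b)] → w = 0.24
R2: delicate=0.31, medium=0.24; AND[min(a, b)] → w = 0.24
R3: ¬medium=1−0.24=0.76, normal=0.89; AND[min(a, b)] → w = 0.76
Rules with consequent 'large': {R2, R3} → strengths 0.24, 0.76
Aggregate via t-conorm [max(a, b)]: 0.76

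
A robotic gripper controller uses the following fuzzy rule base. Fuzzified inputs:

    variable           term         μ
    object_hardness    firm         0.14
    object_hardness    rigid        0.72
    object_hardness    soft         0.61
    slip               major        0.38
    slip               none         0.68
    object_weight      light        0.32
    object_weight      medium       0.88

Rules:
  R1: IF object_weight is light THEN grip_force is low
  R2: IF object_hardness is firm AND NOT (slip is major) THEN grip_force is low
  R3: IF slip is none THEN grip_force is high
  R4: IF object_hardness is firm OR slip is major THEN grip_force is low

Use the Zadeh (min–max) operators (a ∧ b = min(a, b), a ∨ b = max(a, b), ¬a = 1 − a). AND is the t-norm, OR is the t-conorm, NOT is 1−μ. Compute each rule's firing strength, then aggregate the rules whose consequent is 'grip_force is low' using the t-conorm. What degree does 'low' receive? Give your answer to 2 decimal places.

R1: light=0.32 → w = 0.32
R2: firm=0.14, ¬major=1−0.38=0.62; AND[min(a, b)] → w = 0.14
R3: none=0.68 → w = 0.68
R4: firm=0.14, major=0.38; OR[max(a, b)] → w = 0.38
Rules with consequent 'low': {R1, R2, R4} → strengths 0.32, 0.14, 0.38
Aggregate via t-conorm [max(a, b)]: 0.38

0.38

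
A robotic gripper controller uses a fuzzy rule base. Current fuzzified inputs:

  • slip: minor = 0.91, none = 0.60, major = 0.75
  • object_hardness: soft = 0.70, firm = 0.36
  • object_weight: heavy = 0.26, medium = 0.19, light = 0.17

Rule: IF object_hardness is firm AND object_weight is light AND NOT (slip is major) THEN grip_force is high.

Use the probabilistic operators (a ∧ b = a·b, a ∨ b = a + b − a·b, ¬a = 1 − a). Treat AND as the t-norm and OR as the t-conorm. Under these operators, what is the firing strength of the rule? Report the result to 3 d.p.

firing strength: firm=0.36, light=0.17, ¬major=1−0.75=0.25; AND[a·b] → w = 0.0153

0.015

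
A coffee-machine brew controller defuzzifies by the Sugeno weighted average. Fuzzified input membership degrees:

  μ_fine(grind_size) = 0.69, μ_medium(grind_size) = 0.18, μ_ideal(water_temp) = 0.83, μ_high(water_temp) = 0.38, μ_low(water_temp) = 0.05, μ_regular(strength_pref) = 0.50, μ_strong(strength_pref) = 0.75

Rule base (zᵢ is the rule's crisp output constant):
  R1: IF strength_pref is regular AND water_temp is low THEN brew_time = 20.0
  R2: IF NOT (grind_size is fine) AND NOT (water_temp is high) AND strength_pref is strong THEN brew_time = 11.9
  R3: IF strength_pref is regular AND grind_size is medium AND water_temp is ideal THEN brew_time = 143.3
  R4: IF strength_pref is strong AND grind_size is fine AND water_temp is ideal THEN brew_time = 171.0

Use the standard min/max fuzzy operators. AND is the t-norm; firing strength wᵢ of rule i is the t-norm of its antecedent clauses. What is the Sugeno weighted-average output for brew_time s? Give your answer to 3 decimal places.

120.710

R1 (z=20.0): regular=0.50, low=0.05; AND[min(a, b)] → w = 0.05
R2 (z=11.9): ¬fine=1−0.69=0.31, ¬high=1−0.38=0.62, strong=0.75; AND[min(a, b)] → w = 0.31
R3 (z=143.3): regular=0.50, medium=0.18, ideal=0.83; AND[min(a, b)] → w = 0.18
R4 (z=171.0): strong=0.75, fine=0.69, ideal=0.83; AND[min(a, b)] → w = 0.69
Weighted average = (0.05·20.0 + 0.31·11.9 + 0.18·143.3 + 0.69·171.0) / (0.05 + 0.31 + 0.18 + 0.69)
  = 148.4730 / 1.2300 = 120.710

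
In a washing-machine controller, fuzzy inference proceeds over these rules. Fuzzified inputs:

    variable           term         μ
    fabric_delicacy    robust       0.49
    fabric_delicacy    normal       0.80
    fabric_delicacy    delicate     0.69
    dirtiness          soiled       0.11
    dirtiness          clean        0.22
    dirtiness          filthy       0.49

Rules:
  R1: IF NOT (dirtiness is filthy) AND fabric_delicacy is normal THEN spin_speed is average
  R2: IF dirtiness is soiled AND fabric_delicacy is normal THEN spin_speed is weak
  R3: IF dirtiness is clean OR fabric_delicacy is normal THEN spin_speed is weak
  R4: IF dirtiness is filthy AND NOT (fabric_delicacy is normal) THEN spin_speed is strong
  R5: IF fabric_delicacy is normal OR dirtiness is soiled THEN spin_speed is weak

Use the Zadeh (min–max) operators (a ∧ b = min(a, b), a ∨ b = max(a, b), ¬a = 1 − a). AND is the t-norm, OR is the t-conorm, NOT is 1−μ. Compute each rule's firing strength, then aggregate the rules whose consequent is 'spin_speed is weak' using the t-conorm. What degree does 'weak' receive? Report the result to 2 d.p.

0.80

R1: ¬filthy=1−0.49=0.51, normal=0.80; AND[min(a, b)] → w = 0.51
R2: soiled=0.11, normal=0.80; AND[min(a, b)] → w = 0.11
R3: clean=0.22, normal=0.80; OR[max(a, b)] → w = 0.80
R4: filthy=0.49, ¬normal=1−0.80=0.20; AND[min(a, b)] → w = 0.20
R5: normal=0.80, soiled=0.11; OR[max(a, b)] → w = 0.80
Rules with consequent 'weak': {R2, R3, R5} → strengths 0.11, 0.80, 0.80
Aggregate via t-conorm [max(a, b)]: 0.80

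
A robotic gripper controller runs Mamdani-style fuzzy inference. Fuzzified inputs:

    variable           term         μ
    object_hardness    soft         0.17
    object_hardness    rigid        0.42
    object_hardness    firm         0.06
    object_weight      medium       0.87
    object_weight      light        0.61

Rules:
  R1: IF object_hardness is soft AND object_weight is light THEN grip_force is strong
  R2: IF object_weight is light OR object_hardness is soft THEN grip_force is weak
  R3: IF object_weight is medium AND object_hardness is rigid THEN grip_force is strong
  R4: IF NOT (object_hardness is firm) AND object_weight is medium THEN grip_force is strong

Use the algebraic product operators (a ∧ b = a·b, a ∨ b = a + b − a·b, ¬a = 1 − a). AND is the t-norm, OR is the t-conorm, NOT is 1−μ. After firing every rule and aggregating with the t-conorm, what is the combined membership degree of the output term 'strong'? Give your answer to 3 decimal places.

0.896

R1: soft=0.17, light=0.61; AND[a·b] → w = 0.1037
R2: light=0.61, soft=0.17; OR[a + b − a·b] → w = 0.6763
R3: medium=0.87, rigid=0.42; AND[a·b] → w = 0.3654
R4: ¬firm=1−0.06=0.94, medium=0.87; AND[a·b] → w = 0.8178
Rules with consequent 'strong': {R1, R3, R4} → strengths 0.1037, 0.3654, 0.8178
Aggregate via t-conorm [a + b − a·b]: 0.8964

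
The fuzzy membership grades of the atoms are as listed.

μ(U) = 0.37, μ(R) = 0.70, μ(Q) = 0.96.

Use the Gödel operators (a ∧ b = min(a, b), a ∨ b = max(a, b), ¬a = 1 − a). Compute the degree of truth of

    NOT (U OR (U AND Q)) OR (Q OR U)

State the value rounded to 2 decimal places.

0.96

U AND Q = min(a, b) on (0.37, 0.96) = 0.37
U OR (U AND Q) = max(a, b) on (0.37, 0.37) = 0.37
NOT (U OR (U AND Q)) = 1 − 0.37 = 0.63
Q OR U = max(a, b) on (0.96, 0.37) = 0.96
NOT (U OR (U AND Q)) OR (Q OR U) = max(a, b) on (0.63, 0.96) = 0.96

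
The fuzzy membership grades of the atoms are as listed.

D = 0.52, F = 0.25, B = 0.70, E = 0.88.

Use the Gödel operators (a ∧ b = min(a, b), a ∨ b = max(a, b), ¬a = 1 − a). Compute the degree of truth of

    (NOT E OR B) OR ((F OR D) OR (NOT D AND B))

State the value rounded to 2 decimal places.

NOT E = 1 − 0.88 = 0.12
NOT E OR B = max(a, b) on (0.12, 0.70) = 0.70
F OR D = max(a, b) on (0.25, 0.52) = 0.52
NOT D = 1 − 0.52 = 0.48
NOT D AND B = min(a, b) on (0.48, 0.70) = 0.48
(F OR D) OR (NOT D AND B) = max(a, b) on (0.52, 0.48) = 0.52
(NOT E OR B) OR ((F OR D) OR (NOT D AND B)) = max(a, b) on (0.70, 0.52) = 0.70

0.70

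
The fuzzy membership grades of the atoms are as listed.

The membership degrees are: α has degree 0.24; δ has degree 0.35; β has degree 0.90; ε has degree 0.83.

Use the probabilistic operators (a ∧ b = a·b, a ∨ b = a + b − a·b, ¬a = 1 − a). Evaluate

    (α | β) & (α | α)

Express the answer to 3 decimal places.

α | β = a + b − a·b on (0.2400, 0.9000) = 0.9240
α | α = a + b − a·b on (0.2400, 0.2400) = 0.4224
(α | β) & (α | α) = a·b on (0.9240, 0.4224) = 0.3903

0.390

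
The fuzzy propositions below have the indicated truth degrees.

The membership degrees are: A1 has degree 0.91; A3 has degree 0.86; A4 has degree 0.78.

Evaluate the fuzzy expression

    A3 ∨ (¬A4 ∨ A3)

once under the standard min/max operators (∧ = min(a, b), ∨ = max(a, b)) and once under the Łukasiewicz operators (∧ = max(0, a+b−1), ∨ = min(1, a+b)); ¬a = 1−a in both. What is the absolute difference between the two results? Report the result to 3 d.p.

0.140

Under standard min/max:
  ¬A4 = 1 − 0.78 = 0.22
  ¬A4 ∨ A3 = max(a, b) on (0.22, 0.86) = 0.86
  A3 ∨ (¬A4 ∨ A3) = max(a, b) on (0.86, 0.86) = 0.86
  → value = 0.8600
Under Łukasiewicz:
  ¬A4 = 1 − 0.78 = 0.22
  ¬A4 ∨ A3 = min(1, a+b) on (0.22, 0.86) = 1.00
  A3 ∨ (¬A4 ∨ A3) = min(1, a+b) on (0.86, 1.00) = 1.00
  → value = 1.0000
|0.8600 − 1.0000| = 0.140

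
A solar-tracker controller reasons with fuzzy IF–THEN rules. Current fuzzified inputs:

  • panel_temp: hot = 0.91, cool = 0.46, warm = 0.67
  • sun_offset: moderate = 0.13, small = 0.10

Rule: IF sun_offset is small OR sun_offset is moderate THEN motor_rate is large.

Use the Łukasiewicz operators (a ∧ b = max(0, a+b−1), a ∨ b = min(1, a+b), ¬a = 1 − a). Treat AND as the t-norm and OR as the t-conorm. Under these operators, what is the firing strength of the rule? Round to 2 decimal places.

firing strength: small=0.10, moderate=0.13; OR[min(1, a+b)] → w = 0.23

0.23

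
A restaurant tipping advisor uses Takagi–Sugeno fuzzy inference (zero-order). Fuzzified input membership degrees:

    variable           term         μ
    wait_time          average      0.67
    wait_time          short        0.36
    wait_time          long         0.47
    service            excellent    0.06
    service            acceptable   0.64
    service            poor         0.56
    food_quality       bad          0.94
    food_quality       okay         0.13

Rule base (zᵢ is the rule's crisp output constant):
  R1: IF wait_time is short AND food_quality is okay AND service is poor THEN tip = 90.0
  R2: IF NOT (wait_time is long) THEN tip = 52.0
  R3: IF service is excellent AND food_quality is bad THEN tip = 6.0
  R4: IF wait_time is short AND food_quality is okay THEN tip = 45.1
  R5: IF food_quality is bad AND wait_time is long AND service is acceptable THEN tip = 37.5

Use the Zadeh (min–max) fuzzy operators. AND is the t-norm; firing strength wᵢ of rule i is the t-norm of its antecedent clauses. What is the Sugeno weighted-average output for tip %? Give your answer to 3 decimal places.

R1 (z=90.0): short=0.36, okay=0.13, poor=0.56; AND[min(a, b)] → w = 0.13
R2 (z=52.0): ¬long=1−0.47=0.53 → w = 0.53
R3 (z=6.0): excellent=0.06, bad=0.94; AND[min(a, b)] → w = 0.06
R4 (z=45.1): short=0.36, okay=0.13; AND[min(a, b)] → w = 0.13
R5 (z=37.5): bad=0.94, long=0.47, acceptable=0.64; AND[min(a, b)] → w = 0.47
Weighted average = (0.13·90.0 + 0.53·52.0 + 0.06·6.0 + 0.13·45.1 + 0.47·37.5) / (0.13 + 0.53 + 0.06 + 0.13 + 0.47)
  = 63.1080 / 1.3200 = 47.809

47.809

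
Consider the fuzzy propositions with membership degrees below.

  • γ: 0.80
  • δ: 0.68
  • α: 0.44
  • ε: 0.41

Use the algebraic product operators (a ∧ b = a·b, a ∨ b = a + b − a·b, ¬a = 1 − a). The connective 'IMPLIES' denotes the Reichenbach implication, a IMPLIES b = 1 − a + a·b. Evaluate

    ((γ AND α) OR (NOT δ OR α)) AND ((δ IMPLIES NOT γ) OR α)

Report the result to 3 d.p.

γ AND α = a·b on (0.8000, 0.4400) = 0.3520
NOT δ = 1 − 0.6800 = 0.3200
NOT δ OR α = a + b − a·b on (0.3200, 0.4400) = 0.6192
(γ AND α) OR (NOT δ OR α) = a + b − a·b on (0.3520, 0.6192) = 0.7532
NOT γ = 1 − 0.8000 = 0.2000
δ IMPLIES NOT γ  [Reichenbach: 1 − a + a·b] with a=0.6800, b=0.2000 → 0.4560
(δ IMPLIES NOT γ) OR α = a + b − a·b on (0.4560, 0.4400) = 0.6954
((γ AND α) OR (NOT δ OR α)) AND ((δ IMPLIES NOT γ) OR α) = a·b on (0.7532, 0.6954) = 0.5238

0.524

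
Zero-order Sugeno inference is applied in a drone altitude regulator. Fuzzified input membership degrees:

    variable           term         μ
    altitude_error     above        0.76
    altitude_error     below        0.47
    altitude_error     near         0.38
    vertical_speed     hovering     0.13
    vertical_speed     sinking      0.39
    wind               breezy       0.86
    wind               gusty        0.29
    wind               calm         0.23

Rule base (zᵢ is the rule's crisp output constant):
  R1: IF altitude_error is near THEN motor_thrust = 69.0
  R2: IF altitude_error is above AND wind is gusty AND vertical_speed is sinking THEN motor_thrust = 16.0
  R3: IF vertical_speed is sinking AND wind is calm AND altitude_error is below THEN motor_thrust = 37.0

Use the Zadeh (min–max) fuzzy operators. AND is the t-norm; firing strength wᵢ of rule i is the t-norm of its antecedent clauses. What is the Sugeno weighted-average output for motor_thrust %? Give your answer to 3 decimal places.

R1 (z=69.0): near=0.38 → w = 0.38
R2 (z=16.0): above=0.76, gusty=0.29, sinking=0.39; AND[min(a, b)] → w = 0.29
R3 (z=37.0): sinking=0.39, calm=0.23, below=0.47; AND[min(a, b)] → w = 0.23
Weighted average = (0.38·69.0 + 0.29·16.0 + 0.23·37.0) / (0.38 + 0.29 + 0.23)
  = 39.3700 / 0.9000 = 43.744

43.744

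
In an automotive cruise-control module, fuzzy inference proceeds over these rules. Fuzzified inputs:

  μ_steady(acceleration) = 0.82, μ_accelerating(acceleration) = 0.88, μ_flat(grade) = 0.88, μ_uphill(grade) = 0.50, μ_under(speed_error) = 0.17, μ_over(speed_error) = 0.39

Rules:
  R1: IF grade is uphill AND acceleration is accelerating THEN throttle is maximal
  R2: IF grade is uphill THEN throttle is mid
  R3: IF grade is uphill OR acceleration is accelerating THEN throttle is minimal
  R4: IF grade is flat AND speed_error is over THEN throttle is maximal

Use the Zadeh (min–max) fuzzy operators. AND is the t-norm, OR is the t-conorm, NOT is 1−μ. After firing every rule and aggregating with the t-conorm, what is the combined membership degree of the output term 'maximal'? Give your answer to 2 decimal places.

0.50

R1: uphill=0.50, accelerating=0.88; AND[min(a, b)] → w = 0.50
R2: uphill=0.50 → w = 0.50
R3: uphill=0.50, accelerating=0.88; OR[max(a, b)] → w = 0.88
R4: flat=0.88, over=0.39; AND[min(a, b)] → w = 0.39
Rules with consequent 'maximal': {R1, R4} → strengths 0.50, 0.39
Aggregate via t-conorm [max(a, b)]: 0.50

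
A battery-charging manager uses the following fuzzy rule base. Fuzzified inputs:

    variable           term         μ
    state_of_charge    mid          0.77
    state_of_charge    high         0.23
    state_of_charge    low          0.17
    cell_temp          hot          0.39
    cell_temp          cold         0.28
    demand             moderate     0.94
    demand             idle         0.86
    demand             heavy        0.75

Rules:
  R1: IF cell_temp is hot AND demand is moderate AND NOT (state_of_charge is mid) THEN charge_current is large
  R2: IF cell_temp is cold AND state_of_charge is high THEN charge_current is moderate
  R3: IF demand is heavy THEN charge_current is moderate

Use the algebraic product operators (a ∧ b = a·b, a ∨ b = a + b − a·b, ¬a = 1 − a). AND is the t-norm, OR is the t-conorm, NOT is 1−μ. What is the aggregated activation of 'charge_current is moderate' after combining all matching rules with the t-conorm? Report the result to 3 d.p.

0.766

R1: hot=0.39, moderate=0.94, ¬mid=1−0.77=0.23; AND[a·b] → w = 0.0843
R2: cold=0.28, high=0.23; AND[a·b] → w = 0.0644
R3: heavy=0.75 → w = 0.7500
Rules with consequent 'moderate': {R2, R3} → strengths 0.0644, 0.7500
Aggregate via t-conorm [a + b − a·b]: 0.7661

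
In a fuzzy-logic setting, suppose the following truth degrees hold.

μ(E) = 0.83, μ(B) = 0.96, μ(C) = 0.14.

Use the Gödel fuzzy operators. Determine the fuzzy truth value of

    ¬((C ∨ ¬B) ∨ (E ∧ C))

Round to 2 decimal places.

0.86

¬B = 1 − 0.96 = 0.04
C ∨ ¬B = max(a, b) on (0.14, 0.04) = 0.14
E ∧ C = min(a, b) on (0.83, 0.14) = 0.14
(C ∨ ¬B) ∨ (E ∧ C) = max(a, b) on (0.14, 0.14) = 0.14
¬((C ∨ ¬B) ∨ (E ∧ C)) = 1 − 0.14 = 0.86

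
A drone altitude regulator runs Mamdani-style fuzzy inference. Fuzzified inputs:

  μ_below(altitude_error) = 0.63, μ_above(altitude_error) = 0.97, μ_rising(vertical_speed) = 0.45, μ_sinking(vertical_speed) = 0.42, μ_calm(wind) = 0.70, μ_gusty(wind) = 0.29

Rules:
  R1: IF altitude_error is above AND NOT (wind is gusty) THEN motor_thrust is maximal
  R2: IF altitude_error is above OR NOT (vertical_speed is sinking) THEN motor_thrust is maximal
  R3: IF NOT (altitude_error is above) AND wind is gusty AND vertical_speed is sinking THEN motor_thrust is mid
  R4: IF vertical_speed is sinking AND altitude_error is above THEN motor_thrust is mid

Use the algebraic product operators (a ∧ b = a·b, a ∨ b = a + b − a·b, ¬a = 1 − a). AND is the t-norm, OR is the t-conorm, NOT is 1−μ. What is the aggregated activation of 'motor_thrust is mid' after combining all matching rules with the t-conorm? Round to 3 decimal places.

0.410

R1: above=0.97, ¬gusty=1−0.29=0.71; AND[a·b] → w = 0.6887
R2: above=0.97, ¬sinking=1−0.42=0.58; OR[a + b − a·b] → w = 0.9874
R3: ¬above=1−0.97=0.03, gusty=0.29, sinking=0.42; AND[a·b] → w = 0.0037
R4: sinking=0.42, above=0.97; AND[a·b] → w = 0.4074
Rules with consequent 'mid': {R3, R4} → strengths 0.0037, 0.4074
Aggregate via t-conorm [a + b − a·b]: 0.4096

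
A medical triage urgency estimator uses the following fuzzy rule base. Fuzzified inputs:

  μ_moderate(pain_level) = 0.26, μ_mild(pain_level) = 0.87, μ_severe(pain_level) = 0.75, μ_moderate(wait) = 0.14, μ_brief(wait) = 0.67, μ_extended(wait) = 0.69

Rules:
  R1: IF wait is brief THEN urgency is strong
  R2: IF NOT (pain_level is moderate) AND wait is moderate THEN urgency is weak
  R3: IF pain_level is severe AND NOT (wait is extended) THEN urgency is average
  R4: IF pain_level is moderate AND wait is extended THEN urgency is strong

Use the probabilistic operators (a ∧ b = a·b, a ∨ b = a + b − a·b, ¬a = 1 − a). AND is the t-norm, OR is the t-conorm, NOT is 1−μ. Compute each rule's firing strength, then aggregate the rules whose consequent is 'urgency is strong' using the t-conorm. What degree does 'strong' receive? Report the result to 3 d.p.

R1: brief=0.67 → w = 0.6700
R2: ¬moderate=1−0.26=0.74, moderate=0.14; AND[a·b] → w = 0.1036
R3: severe=0.75, ¬extended=1−0.69=0.31; AND[a·b] → w = 0.2325
R4: moderate=0.26, extended=0.69; AND[a·b] → w = 0.1794
Rules with consequent 'strong': {R1, R4} → strengths 0.6700, 0.1794
Aggregate via t-conorm [a + b − a·b]: 0.7292

0.729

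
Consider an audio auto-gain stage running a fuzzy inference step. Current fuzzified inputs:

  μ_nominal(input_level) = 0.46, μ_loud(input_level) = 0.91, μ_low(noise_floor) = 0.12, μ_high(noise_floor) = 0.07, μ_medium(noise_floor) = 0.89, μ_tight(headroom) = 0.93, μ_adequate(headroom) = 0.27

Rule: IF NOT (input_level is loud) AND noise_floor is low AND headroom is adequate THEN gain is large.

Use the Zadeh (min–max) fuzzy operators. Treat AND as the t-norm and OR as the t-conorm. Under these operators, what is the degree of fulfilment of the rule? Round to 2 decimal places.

firing strength: ¬loud=1−0.91=0.09, low=0.12, adequate=0.27; AND[min(a, b)] → w = 0.09

0.09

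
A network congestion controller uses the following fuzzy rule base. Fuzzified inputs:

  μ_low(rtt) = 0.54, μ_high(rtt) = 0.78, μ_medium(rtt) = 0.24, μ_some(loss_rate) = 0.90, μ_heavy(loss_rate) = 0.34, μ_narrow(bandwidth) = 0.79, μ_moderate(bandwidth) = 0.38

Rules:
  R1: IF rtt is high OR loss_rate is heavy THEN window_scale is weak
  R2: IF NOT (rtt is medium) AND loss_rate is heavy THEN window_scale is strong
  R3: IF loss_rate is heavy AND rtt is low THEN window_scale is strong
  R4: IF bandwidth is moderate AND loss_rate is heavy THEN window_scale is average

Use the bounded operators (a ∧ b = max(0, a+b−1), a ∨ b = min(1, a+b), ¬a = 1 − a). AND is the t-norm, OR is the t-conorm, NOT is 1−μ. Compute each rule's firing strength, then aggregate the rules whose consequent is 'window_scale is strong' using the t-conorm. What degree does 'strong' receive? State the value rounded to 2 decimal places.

R1: high=0.78, heavy=0.34; OR[min(1, a+b)] → w = 1.00
R2: ¬medium=1−0.24=0.76, heavy=0.34; AND[max(0, a+b−1)] → w = 0.10
R3: heavy=0.34, low=0.54; AND[max(0, a+b−1)] → w = 0.00
R4: moderate=0.38, heavy=0.34; AND[max(0, a+b−1)] → w = 0.00
Rules with consequent 'strong': {R2, R3} → strengths 0.10, 0.00
Aggregate via t-conorm [min(1, a+b)]: 0.10

0.10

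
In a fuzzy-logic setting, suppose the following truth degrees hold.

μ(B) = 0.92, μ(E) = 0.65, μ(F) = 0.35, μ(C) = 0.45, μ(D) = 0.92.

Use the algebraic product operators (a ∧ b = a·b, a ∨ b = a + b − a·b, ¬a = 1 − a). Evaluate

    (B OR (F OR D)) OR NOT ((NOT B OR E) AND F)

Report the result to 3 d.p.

0.999

F OR D = a + b − a·b on (0.3500, 0.9200) = 0.9480
B OR (F OR D) = a + b − a·b on (0.9200, 0.9480) = 0.9958
NOT B = 1 − 0.9200 = 0.0800
NOT B OR E = a + b − a·b on (0.0800, 0.6500) = 0.6780
(NOT B OR E) AND F = a·b on (0.6780, 0.3500) = 0.2373
NOT ((NOT B OR E) AND F) = 1 − 0.2373 = 0.7627
(B OR (F OR D)) OR NOT ((NOT B OR E) AND F) = a + b − a·b on (0.9958, 0.7627) = 0.9990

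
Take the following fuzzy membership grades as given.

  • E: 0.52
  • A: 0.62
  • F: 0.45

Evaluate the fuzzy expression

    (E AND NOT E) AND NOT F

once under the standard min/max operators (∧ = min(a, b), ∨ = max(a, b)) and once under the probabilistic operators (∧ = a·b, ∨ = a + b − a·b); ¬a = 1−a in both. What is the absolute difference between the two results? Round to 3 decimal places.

0.343

Under standard min/max:
  NOT E = 1 − 0.52 = 0.48
  E AND NOT E = min(a, b) on (0.52, 0.48) = 0.48
  NOT F = 1 − 0.45 = 0.55
  (E AND NOT E) AND NOT F = min(a, b) on (0.48, 0.55) = 0.48
  → value = 0.4800
Under probabilistic:
  NOT E = 1 − 0.5200 = 0.4800
  E AND NOT E = a·b on (0.5200, 0.4800) = 0.2496
  NOT F = 1 − 0.4500 = 0.5500
  (E AND NOT E) AND NOT F = a·b on (0.2496, 0.5500) = 0.1373
  → value = 0.1373
|0.4800 − 0.1373| = 0.343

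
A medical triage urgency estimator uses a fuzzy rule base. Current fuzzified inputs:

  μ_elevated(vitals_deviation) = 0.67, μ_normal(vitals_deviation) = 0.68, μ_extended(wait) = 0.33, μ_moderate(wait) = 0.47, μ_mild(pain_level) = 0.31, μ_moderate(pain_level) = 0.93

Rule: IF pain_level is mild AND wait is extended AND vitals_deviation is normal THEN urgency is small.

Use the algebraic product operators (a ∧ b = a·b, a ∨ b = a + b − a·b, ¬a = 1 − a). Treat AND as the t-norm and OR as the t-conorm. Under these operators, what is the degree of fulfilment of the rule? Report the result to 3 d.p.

0.070

firing strength: mild=0.31, extended=0.33, normal=0.68; AND[a·b] → w = 0.0696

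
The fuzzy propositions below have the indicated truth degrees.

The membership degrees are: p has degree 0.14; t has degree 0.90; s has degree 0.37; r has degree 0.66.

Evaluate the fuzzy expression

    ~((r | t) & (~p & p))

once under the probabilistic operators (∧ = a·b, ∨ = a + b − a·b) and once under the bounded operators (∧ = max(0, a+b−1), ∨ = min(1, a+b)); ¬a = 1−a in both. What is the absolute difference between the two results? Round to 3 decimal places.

0.116

Under probabilistic:
  r | t = a + b − a·b on (0.6600, 0.9000) = 0.9660
  ~p = 1 − 0.1400 = 0.8600
  ~p & p = a·b on (0.8600, 0.1400) = 0.1204
  (r | t) & (~p & p) = a·b on (0.9660, 0.1204) = 0.1163
  ~((r | t) & (~p & p)) = 1 − 0.1163 = 0.8837
  → value = 0.8837
Under bounded:
  r | t = min(1, a+b) on (0.66, 0.90) = 1.00
  ~p = 1 − 0.14 = 0.86
  ~p & p = max(0, a+b−1) on (0.86, 0.14) = 0.00
  (r | t) & (~p & p) = max(0, a+b−1) on (1.00, 0.00) = 0.00
  ~((r | t) & (~p & p)) = 1 − 0.00 = 1.00
  → value = 1.0000
|0.8837 − 1.0000| = 0.116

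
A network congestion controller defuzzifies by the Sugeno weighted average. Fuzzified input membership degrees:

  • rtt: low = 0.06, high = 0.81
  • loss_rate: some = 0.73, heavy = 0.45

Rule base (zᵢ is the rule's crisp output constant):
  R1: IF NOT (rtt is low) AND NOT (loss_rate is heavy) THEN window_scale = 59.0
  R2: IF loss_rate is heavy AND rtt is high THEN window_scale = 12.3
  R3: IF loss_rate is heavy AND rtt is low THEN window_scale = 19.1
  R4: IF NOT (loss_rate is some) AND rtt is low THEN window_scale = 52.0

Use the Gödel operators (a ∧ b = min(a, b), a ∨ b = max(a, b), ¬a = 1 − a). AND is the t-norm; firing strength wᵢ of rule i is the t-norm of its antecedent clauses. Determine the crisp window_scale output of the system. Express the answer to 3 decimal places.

37.724

R1 (z=59.0): ¬low=1−0.06=0.94, ¬heavy=1−0.45=0.55; AND[min(a, b)] → w = 0.55
R2 (z=12.3): heavy=0.45, high=0.81; AND[min(a, b)] → w = 0.45
R3 (z=19.1): heavy=0.45, low=0.06; AND[min(a, b)] → w = 0.06
R4 (z=52.0): ¬some=1−0.73=0.27, low=0.06; AND[min(a, b)] → w = 0.06
Weighted average = (0.55·59.0 + 0.45·12.3 + 0.06·19.1 + 0.06·52.0) / (0.55 + 0.45 + 0.06 + 0.06)
  = 42.2510 / 1.1200 = 37.724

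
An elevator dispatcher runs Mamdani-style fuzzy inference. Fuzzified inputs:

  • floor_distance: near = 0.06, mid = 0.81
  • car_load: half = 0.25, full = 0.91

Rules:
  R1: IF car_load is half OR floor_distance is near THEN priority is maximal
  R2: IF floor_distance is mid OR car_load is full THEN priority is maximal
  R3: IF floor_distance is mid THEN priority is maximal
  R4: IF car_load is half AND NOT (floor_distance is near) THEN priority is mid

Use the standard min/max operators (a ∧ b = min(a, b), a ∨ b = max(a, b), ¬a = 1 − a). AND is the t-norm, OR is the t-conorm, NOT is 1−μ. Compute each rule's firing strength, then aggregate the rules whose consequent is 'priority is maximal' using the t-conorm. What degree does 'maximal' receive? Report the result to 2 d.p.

R1: half=0.25, near=0.06; OR[max(a, b)] → w = 0.25
R2: mid=0.81, full=0.91; OR[max(a, b)] → w = 0.91
R3: mid=0.81 → w = 0.81
R4: half=0.25, ¬near=1−0.06=0.94; AND[min(a, b)] → w = 0.25
Rules with consequent 'maximal': {R1, R2, R3} → strengths 0.25, 0.91, 0.81
Aggregate via t-conorm [max(a, b)]: 0.91

0.91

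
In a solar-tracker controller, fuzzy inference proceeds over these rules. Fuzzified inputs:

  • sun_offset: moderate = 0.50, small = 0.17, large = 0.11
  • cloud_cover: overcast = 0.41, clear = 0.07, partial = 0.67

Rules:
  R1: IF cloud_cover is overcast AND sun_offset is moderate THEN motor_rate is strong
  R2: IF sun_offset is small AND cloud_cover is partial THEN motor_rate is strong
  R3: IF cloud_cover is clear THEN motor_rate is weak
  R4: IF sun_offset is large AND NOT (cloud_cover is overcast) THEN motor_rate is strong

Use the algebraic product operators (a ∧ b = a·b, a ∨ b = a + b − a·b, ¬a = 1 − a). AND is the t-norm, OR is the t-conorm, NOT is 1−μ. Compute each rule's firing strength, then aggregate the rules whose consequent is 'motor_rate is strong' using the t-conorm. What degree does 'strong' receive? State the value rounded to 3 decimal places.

R1: overcast=0.41, moderate=0.50; AND[a·b] → w = 0.2050
R2: small=0.17, partial=0.67; AND[a·b] → w = 0.1139
R3: clear=0.07 → w = 0.0700
R4: large=0.11, ¬overcast=1−0.41=0.59; AND[a·b] → w = 0.0649
Rules with consequent 'strong': {R1, R2, R4} → strengths 0.2050, 0.1139, 0.0649
Aggregate via t-conorm [a + b − a·b]: 0.3413

0.341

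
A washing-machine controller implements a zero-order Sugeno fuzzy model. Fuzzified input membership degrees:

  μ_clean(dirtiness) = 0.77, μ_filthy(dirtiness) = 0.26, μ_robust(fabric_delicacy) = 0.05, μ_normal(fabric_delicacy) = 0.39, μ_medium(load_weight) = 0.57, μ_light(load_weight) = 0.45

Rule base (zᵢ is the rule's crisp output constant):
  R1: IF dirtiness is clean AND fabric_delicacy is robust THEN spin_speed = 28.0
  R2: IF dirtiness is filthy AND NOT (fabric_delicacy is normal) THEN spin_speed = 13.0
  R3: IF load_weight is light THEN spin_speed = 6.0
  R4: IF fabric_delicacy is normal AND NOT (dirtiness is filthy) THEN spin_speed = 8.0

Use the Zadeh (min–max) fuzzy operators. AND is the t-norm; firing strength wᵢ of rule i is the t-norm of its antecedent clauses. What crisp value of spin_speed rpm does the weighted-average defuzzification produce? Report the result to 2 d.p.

9.22

R1 (z=28.0): clean=0.77, robust=0.05; AND[min(a, b)] → w = 0.05
R2 (z=13.0): filthy=0.26, ¬normal=1−0.39=0.61; AND[min(a, b)] → w = 0.26
R3 (z=6.0): light=0.45 → w = 0.45
R4 (z=8.0): normal=0.39, ¬filthy=1−0.26=0.74; AND[min(a, b)] → w = 0.39
Weighted average = (0.05·28.0 + 0.26·13.0 + 0.45·6.0 + 0.39·8.0) / (0.05 + 0.26 + 0.45 + 0.39)
  = 10.6000 / 1.1500 = 9.22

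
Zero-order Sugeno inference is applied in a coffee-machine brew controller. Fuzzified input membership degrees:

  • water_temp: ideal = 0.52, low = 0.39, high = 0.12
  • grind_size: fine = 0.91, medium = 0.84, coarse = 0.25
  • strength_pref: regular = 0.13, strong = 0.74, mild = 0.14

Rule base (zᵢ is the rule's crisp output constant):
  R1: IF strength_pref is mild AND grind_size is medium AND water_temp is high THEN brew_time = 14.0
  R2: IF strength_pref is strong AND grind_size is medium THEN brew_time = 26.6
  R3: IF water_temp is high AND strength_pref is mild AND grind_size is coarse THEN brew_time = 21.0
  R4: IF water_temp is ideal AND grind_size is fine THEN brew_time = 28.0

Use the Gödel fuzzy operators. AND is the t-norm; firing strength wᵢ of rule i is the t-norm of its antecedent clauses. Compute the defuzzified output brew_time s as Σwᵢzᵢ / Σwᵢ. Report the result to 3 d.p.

25.629

R1 (z=14.0): mild=0.14, medium=0.84, high=0.12; AND[min(a, b)] → w = 0.12
R2 (z=26.6): strong=0.74, medium=0.84; AND[min(a, b)] → w = 0.74
R3 (z=21.0): high=0.12, mild=0.14, coarse=0.25; AND[min(a, b)] → w = 0.12
R4 (z=28.0): ideal=0.52, fine=0.91; AND[min(a, b)] → w = 0.52
Weighted average = (0.12·14.0 + 0.74·26.6 + 0.12·21.0 + 0.52·28.0) / (0.12 + 0.74 + 0.12 + 0.52)
  = 38.4440 / 1.5000 = 25.629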